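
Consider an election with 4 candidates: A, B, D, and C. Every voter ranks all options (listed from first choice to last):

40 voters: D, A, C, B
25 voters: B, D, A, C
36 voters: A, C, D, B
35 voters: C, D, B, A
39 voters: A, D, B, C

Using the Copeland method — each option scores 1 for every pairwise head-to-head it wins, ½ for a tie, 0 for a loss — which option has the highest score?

D

A: beats B and C; loses to D → score 2.
B: loses to A, D, and C → score 0.
D: beats A, B, and C → score 3.
C: beats B; loses to A and D → score 1.
D has the best pairwise record.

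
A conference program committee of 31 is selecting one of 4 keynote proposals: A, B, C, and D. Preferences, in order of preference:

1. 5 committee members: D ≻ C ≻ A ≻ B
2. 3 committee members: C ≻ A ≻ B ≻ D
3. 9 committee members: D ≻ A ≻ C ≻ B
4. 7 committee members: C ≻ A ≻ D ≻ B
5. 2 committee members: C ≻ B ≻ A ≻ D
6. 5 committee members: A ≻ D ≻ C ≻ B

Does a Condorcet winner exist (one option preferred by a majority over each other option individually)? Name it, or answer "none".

Checking pairwise contests:
C beats A 17–14.
A beats B 29–2.
D beats C 19–12.
A beats D 17–14.
Every option loses at least one head-to-head, so there is no Condorcet winner.

none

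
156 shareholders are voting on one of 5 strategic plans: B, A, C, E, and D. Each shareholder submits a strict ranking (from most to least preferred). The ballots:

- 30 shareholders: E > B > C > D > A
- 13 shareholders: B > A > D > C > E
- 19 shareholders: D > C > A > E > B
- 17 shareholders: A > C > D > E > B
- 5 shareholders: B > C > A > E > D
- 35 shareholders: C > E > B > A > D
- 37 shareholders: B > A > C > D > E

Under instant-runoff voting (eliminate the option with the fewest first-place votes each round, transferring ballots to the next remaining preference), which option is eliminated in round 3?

Round 1: B 55, A 17, C 35, E 30, D 19. Eliminate A.
Round 2: B 55, C 52, E 30, D 19. Eliminate D.
Round 3: B 55, C 71, E 30. Eliminate E.

E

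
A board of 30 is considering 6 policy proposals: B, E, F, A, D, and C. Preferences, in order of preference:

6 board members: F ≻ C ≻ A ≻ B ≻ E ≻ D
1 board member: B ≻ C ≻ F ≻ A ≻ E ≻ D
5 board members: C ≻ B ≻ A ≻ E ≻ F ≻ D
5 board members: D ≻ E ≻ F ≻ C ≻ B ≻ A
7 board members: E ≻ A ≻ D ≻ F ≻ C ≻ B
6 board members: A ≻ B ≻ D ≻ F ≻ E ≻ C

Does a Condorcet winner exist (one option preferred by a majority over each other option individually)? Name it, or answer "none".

none

Checking pairwise contests:
F beats B 18–12.
B beats E 18–12.
E beats F 17–13.
C beats A 17–13.
B beats D 18–12.
E beats C 18–12.
Every option loses at least one head-to-head, so there is no Condorcet winner.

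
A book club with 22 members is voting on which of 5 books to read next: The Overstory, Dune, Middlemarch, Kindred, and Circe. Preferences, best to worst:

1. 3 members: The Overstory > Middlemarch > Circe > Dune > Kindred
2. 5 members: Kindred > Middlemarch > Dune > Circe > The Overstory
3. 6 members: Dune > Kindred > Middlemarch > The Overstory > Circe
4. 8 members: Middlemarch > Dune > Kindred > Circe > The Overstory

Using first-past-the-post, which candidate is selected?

First-place votes: The Overstory 3, Dune 6, Middlemarch 8, Kindred 5, Circe 0.
Middlemarch has the most first-place votes.

Middlemarch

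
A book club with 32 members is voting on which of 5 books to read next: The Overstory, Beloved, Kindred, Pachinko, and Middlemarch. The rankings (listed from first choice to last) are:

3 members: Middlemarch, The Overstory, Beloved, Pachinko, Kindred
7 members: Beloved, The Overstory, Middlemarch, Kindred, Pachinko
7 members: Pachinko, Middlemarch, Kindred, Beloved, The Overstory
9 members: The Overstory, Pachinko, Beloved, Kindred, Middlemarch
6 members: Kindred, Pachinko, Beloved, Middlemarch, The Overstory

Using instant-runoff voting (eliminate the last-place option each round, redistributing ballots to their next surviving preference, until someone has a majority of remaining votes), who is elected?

The Overstory

Round 1: The Overstory 9, Beloved 7, Kindred 6, Pachinko 7, Middlemarch 3. Eliminate Middlemarch.
Round 2: The Overstory 12, Beloved 7, Kindred 6, Pachinko 7. Eliminate Kindred.
Round 3: The Overstory 12, Beloved 7, Pachinko 13. Eliminate Beloved.
Round 4: The Overstory 19, Pachinko 13. The Overstory has a majority.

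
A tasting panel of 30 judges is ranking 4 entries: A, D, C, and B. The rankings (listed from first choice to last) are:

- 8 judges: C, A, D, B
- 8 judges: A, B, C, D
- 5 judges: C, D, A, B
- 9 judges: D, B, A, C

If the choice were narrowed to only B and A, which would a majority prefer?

Voters preferring B to A: 9; preferring A to B: 21.
A wins the head-to-head.

A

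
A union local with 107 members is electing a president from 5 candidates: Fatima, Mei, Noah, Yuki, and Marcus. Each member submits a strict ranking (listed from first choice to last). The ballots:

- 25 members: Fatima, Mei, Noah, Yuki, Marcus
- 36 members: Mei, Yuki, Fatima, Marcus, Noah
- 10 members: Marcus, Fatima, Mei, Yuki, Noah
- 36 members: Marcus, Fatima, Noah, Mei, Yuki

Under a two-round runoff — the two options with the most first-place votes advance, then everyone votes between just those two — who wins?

Round 1 first-place votes: Fatima 25, Mei 36, Noah 0, Yuki 0, Marcus 46.
Marcus and Mei advance.
Runoff: Marcus is preferred to Mei by 46 voters; Mei by 61.
Mei wins the runoff.

Mei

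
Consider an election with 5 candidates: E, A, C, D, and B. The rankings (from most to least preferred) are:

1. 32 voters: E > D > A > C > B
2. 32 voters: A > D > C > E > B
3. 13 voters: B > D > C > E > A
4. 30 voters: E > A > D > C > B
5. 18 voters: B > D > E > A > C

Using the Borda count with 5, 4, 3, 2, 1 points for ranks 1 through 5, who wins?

E: 32·5 + 32·2 + 13·2 + 30·5 + 18·3 = 454
A: 32·3 + 32·5 + 13·1 + 30·4 + 18·2 = 425
C: 32·2 + 32·3 + 13·3 + 30·2 + 18·1 = 277
D: 32·4 + 32·4 + 13·4 + 30·3 + 18·4 = 470
B: 32·1 + 32·1 + 13·5 + 30·1 + 18·5 = 249
D has the highest Borda score (470).

D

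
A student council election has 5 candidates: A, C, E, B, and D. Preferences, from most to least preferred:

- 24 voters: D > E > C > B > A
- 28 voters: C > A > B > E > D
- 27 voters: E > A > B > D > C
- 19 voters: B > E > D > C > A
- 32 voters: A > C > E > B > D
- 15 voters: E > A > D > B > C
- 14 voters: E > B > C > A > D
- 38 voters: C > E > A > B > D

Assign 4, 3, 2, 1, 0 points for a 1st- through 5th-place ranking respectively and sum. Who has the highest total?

A: 24·0 + 28·3 + 27·3 + 19·0 + 32·4 + 15·3 + 14·1 + 38·2 = 428
C: 24·2 + 28·4 + 27·0 + 19·1 + 32·3 + 15·0 + 14·2 + 38·4 = 455
E: 24·3 + 28·1 + 27·4 + 19·3 + 32·2 + 15·4 + 14·4 + 38·3 = 559
B: 24·1 + 28·2 + 27·2 + 19·4 + 32·1 + 15·1 + 14·3 + 38·1 = 337
D: 24·4 + 28·0 + 27·1 + 19·2 + 32·0 + 15·2 + 14·0 + 38·0 = 191
E has the highest Borda score (559).

E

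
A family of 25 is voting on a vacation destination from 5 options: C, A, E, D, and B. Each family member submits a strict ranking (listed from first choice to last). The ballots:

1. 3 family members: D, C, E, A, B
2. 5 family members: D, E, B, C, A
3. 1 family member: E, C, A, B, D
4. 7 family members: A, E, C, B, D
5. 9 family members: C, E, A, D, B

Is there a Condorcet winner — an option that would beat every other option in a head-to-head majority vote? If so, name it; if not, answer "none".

E

E vs C: 13–12 for E.
E vs A: 18–7 for E.
E vs D: 17–8 for E.
E vs B: 25–0 for E.
E beats every other option head-to-head.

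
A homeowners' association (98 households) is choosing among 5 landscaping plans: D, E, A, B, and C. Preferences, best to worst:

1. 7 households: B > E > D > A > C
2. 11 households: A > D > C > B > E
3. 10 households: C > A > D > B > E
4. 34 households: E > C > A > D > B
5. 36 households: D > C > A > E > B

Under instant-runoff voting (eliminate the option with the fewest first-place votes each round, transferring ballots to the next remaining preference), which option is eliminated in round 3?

Round 1: D 36, E 34, A 11, B 7, C 10. Eliminate B.
Round 2: D 36, E 41, A 11, C 10. Eliminate C.
Round 3: D 36, E 41, A 21. Eliminate A.

A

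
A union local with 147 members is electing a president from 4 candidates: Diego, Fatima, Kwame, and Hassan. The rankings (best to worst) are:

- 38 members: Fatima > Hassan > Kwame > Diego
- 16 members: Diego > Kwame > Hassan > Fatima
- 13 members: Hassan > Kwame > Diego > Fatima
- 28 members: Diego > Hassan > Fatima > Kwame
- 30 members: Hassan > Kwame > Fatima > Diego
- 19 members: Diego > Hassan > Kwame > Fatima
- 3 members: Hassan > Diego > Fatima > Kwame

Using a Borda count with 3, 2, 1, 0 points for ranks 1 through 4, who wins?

Diego: 38·0 + 16·3 + 13·1 + 28·3 + 30·0 + 19·3 + 3·2 = 208
Fatima: 38·3 + 16·0 + 13·0 + 28·1 + 30·1 + 19·0 + 3·1 = 175
Kwame: 38·1 + 16·2 + 13·2 + 28·0 + 30·2 + 19·1 + 3·0 = 175
Hassan: 38·2 + 16·1 + 13·3 + 28·2 + 30·3 + 19·2 + 3·3 = 324
Hassan has the highest Borda score (324).

Hassan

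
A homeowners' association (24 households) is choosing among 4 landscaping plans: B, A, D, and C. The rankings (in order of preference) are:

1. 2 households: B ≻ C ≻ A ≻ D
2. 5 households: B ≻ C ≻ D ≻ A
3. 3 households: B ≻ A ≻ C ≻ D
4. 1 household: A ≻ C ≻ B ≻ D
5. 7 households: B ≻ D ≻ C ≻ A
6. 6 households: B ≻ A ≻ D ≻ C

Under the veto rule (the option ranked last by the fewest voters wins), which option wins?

B

Last-place votes: B 0, A 12, D 6, C 6.
B is ranked last by the fewest voters, so B wins.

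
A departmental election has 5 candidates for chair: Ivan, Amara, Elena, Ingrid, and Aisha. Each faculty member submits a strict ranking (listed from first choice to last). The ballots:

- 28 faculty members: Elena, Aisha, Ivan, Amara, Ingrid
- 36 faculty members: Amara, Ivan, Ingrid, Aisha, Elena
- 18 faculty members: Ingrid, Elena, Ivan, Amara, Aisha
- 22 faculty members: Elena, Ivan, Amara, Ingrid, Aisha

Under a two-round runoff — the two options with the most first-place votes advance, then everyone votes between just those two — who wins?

Round 1 first-place votes: Ivan 0, Amara 36, Elena 50, Ingrid 18, Aisha 0.
Elena and Amara advance.
Runoff: Elena is preferred to Amara by 68 voters; Amara by 36.
Elena wins the runoff.

Elena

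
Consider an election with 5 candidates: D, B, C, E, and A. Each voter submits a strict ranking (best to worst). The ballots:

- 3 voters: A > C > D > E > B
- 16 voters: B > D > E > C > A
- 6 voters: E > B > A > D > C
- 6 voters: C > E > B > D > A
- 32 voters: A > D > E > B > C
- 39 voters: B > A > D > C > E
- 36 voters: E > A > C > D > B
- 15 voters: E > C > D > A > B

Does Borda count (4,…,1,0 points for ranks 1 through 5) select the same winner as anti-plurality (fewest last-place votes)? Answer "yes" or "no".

no

Borda — scores: D 306, B 282, C 205, E 345, A 392. Winner: A.
Anti-plurality — last-place votes: D 0, B 54, C 38, E 39, A 22. Winner: D.
The two methods disagree.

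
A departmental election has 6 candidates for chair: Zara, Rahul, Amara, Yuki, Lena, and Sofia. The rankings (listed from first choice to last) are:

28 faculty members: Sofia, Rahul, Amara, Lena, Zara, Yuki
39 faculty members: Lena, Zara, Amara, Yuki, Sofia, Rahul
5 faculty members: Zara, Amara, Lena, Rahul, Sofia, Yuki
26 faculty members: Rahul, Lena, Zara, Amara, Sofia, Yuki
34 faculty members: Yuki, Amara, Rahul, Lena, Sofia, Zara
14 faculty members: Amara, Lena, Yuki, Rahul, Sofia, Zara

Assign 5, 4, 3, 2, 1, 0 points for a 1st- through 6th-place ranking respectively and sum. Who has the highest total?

Lena

Zara: 28·1 + 39·4 + 5·5 + 26·3 + 34·0 + 14·0 = 287
Rahul: 28·4 + 39·0 + 5·2 + 26·5 + 34·3 + 14·2 = 382
Amara: 28·3 + 39·3 + 5·4 + 26·2 + 34·4 + 14·5 = 479
Yuki: 28·0 + 39·2 + 5·0 + 26·0 + 34·5 + 14·3 = 290
Lena: 28·2 + 39·5 + 5·3 + 26·4 + 34·2 + 14·4 = 494
Sofia: 28·5 + 39·1 + 5·1 + 26·1 + 34·1 + 14·1 = 258
Lena has the highest Borda score (494).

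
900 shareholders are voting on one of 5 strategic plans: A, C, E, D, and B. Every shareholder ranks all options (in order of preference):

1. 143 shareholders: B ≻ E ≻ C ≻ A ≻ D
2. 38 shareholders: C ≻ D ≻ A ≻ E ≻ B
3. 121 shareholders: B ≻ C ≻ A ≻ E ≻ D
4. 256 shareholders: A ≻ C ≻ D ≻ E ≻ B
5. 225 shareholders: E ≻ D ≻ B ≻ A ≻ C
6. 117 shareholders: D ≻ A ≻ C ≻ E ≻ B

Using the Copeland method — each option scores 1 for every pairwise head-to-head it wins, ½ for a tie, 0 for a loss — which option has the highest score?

A

A: beats C, E, and D; loses to B → score 3.
C: beats E and D; loses to A and B → score 2.
E: beats D and B; loses to A and C → score 2.
D: beats B; loses to A, C, and E → score 1.
B: beats A and C; loses to E and D → score 2.
A has the best pairwise record.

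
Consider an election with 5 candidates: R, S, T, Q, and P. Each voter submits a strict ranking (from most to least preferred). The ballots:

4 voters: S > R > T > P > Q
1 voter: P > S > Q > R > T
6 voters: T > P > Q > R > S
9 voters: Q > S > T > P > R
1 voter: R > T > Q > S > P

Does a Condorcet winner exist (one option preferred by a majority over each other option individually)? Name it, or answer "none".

Checking pairwise contests:
S beats R 14–7.
Q beats S 16–5.
S beats T 14–7.
T beats Q 11–10.
S beats P 14–7.
Every option loses at least one head-to-head, so there is no Condorcet winner.

none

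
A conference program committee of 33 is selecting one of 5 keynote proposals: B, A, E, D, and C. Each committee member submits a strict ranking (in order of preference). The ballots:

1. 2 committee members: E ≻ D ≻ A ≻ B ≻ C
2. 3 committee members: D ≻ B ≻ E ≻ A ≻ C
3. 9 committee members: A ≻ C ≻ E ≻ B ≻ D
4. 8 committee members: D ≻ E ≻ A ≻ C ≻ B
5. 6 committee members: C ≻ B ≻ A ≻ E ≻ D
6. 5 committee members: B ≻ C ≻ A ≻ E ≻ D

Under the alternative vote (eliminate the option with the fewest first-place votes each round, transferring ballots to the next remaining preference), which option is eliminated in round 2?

B

Round 1: B 5, A 9, E 2, D 11, C 6. Eliminate E.
Round 2: B 5, A 9, D 13, C 6. Eliminate B.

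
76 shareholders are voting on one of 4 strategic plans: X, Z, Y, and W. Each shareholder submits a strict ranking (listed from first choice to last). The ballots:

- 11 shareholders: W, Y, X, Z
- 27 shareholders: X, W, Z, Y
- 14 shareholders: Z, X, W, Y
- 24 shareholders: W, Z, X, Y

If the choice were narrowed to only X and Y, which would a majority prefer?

X

Voters preferring X to Y: 65; preferring Y to X: 11.
X wins the head-to-head.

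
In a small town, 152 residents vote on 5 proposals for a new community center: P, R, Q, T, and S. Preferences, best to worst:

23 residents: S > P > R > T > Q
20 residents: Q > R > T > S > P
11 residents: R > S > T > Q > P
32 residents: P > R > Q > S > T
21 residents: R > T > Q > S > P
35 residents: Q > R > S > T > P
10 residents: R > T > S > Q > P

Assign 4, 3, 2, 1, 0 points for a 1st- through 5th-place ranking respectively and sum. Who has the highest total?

P: 23·3 + 20·0 + 11·0 + 32·4 + 21·0 + 35·0 + 10·0 = 197
R: 23·2 + 20·3 + 11·4 + 32·3 + 21·4 + 35·3 + 10·4 = 475
Q: 23·0 + 20·4 + 11·1 + 32·2 + 21·2 + 35·4 + 10·1 = 347
T: 23·1 + 20·2 + 11·2 + 32·0 + 21·3 + 35·1 + 10·3 = 213
S: 23·4 + 20·1 + 11·3 + 32·1 + 21·1 + 35·2 + 10·2 = 288
R has the highest Borda score (475).

R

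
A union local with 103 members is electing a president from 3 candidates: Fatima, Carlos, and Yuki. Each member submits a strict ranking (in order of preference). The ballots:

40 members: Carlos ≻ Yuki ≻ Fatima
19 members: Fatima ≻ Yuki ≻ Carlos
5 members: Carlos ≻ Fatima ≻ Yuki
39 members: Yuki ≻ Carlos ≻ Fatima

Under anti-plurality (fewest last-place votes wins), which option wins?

Last-place votes: Fatima 79, Carlos 19, Yuki 5.
Yuki is ranked last by the fewest voters, so Yuki wins.

Yuki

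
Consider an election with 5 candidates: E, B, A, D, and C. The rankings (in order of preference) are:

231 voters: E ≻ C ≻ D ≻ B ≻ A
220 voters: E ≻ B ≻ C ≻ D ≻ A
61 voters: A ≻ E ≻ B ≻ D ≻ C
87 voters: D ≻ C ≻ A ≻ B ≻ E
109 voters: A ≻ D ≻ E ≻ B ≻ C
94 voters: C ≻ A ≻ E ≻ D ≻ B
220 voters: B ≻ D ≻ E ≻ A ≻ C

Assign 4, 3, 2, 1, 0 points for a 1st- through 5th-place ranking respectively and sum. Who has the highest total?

E: 231·4 + 220·4 + 61·3 + 87·0 + 109·2 + 94·2 + 220·2 = 2833
B: 231·1 + 220·3 + 61·2 + 87·1 + 109·1 + 94·0 + 220·4 = 2089
A: 231·0 + 220·0 + 61·4 + 87·2 + 109·4 + 94·3 + 220·1 = 1356
D: 231·2 + 220·1 + 61·1 + 87·4 + 109·3 + 94·1 + 220·3 = 2172
C: 231·3 + 220·2 + 61·0 + 87·3 + 109·0 + 94·4 + 220·0 = 1770
E has the highest Borda score (2833).

E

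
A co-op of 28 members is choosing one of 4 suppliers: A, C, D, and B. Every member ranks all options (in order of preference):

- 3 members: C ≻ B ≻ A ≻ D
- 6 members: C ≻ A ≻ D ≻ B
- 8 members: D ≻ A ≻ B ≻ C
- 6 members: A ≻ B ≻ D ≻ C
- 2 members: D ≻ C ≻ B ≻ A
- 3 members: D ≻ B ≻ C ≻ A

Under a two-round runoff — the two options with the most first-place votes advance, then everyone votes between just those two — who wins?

D

Round 1 first-place votes: A 6, C 9, D 13, B 0.
D and C advance.
Runoff: D is preferred to C by 19 voters; C by 9.
D wins the runoff.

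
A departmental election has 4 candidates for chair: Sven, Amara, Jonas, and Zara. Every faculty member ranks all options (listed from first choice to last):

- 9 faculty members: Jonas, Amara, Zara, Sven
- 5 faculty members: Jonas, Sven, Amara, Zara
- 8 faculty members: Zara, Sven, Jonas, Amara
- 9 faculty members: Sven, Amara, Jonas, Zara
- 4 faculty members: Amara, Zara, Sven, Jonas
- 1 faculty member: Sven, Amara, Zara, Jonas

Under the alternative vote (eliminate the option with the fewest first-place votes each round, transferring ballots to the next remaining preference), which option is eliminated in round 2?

Sven

Round 1: Sven 10, Amara 4, Jonas 14, Zara 8. Eliminate Amara.
Round 2: Sven 10, Jonas 14, Zara 12. Eliminate Sven.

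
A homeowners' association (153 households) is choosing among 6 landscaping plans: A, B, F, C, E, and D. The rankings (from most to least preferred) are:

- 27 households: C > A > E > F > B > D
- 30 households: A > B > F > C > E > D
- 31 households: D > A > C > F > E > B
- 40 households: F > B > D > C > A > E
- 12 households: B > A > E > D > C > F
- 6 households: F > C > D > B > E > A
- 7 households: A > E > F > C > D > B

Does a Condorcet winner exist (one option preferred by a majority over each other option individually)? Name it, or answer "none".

Checking pairwise contests:
D beats A 77–76.
A beats B 95–58.
A beats F 107–46.
A beats C 80–73.
A beats E 147–6.
B beats D 109–44.
Every option loses at least one head-to-head, so there is no Condorcet winner.

none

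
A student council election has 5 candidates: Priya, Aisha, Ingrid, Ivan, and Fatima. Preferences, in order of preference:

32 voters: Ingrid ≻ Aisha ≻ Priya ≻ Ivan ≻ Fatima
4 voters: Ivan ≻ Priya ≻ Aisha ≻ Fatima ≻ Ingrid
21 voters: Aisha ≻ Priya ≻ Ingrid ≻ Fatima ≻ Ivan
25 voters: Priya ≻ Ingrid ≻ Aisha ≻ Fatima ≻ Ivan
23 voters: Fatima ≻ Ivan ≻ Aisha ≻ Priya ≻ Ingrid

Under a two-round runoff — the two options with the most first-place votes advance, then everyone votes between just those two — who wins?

Priya

Round 1 first-place votes: Priya 25, Aisha 21, Ingrid 32, Ivan 4, Fatima 23.
Ingrid and Priya advance.
Runoff: Ingrid is preferred to Priya by 32 voters; Priya by 73.
Priya wins the runoff.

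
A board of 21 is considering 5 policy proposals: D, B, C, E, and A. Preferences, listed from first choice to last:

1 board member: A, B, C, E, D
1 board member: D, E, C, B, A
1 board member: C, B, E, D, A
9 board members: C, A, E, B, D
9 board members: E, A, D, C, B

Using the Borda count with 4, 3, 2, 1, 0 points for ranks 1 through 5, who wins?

D: 1·0 + 1·4 + 1·1 + 9·0 + 9·2 = 23
B: 1·3 + 1·1 + 1·3 + 9·1 + 9·0 = 16
C: 1·2 + 1·2 + 1·4 + 9·4 + 9·1 = 53
E: 1·1 + 1·3 + 1·2 + 9·2 + 9·4 = 60
A: 1·4 + 1·0 + 1·0 + 9·3 + 9·3 = 58
E has the highest Borda score (60).

E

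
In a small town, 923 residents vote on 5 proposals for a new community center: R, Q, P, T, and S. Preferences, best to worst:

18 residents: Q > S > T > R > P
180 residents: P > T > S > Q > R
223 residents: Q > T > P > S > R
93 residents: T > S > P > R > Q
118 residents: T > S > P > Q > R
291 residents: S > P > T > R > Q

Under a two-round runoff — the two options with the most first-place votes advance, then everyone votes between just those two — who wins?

Round 1 first-place votes: R 0, Q 241, P 180, T 211, S 291.
S and Q advance.
Runoff: S is preferred to Q by 682 voters; Q by 241.
S wins the runoff.

S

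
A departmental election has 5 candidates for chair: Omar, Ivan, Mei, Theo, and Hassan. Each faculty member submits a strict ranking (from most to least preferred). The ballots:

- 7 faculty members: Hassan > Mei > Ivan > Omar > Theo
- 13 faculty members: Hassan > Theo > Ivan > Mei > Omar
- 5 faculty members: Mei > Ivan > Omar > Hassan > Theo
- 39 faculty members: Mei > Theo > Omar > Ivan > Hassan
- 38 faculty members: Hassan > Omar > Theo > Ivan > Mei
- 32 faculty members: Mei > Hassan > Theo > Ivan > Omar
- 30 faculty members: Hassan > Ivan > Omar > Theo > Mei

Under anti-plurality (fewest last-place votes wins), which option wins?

Last-place votes: Omar 45, Ivan 0, Mei 68, Theo 12, Hassan 39.
Ivan is ranked last by the fewest voters, so Ivan wins.

Ivan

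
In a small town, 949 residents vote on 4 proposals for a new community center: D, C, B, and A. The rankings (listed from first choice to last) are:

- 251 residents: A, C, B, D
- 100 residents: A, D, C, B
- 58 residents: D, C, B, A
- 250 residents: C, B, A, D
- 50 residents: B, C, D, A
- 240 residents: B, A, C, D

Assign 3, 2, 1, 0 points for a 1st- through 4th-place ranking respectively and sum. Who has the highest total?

C

D: 251·0 + 100·2 + 58·3 + 250·0 + 50·1 + 240·0 = 424
C: 251·2 + 100·1 + 58·2 + 250·3 + 50·2 + 240·1 = 1808
B: 251·1 + 100·0 + 58·1 + 250·2 + 50·3 + 240·3 = 1679
A: 251·3 + 100·3 + 58·0 + 250·1 + 50·0 + 240·2 = 1783
C has the highest Borda score (1808).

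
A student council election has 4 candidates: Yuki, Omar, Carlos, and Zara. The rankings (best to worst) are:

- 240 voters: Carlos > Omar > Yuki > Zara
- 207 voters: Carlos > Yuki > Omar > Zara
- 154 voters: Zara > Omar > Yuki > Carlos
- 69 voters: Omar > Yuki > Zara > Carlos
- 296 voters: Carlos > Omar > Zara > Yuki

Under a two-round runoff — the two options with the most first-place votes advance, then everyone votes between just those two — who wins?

Round 1 first-place votes: Yuki 0, Omar 69, Carlos 743, Zara 154.
Carlos and Zara advance.
Runoff: Carlos is preferred to Zara by 743 voters; Zara by 223.
Carlos wins the runoff.

Carlos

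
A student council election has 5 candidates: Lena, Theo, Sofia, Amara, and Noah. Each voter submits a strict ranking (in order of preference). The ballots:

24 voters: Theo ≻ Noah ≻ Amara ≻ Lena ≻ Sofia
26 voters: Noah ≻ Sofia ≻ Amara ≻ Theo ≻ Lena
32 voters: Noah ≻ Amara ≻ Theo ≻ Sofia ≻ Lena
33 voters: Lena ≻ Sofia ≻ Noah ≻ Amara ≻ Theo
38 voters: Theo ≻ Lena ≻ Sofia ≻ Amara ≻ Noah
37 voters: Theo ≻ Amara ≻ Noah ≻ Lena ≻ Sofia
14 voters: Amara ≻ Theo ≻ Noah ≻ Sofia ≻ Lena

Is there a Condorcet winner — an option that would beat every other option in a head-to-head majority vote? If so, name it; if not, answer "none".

none

Checking pairwise contests:
Theo beats Lena 171–33.
Amara beats Theo 105–99.
Lena beats Sofia 132–72.
Noah beats Amara 115–89.
Theo beats Noah 113–91.
Every option loses at least one head-to-head, so there is no Condorcet winner.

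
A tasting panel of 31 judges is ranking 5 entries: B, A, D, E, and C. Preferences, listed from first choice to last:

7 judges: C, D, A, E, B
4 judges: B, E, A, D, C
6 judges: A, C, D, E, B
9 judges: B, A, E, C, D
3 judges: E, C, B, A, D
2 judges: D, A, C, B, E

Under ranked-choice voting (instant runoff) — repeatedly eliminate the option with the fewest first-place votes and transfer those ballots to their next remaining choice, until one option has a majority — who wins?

C

Round 1: B 13, A 6, D 2, E 3, C 7. Eliminate D.
Round 2: B 13, A 8, E 3, C 7. Eliminate E.
Round 3: B 13, A 8, C 10. Eliminate A.
Round 4: B 13, C 18. C has a majority.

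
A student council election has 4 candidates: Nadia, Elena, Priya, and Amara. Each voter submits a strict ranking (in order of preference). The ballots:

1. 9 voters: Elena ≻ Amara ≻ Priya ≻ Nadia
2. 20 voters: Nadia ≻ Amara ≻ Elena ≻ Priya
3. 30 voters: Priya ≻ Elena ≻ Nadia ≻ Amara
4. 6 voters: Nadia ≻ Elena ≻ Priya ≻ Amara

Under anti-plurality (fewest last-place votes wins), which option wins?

Last-place votes: Nadia 9, Elena 0, Priya 20, Amara 36.
Elena is ranked last by the fewest voters, so Elena wins.

Elena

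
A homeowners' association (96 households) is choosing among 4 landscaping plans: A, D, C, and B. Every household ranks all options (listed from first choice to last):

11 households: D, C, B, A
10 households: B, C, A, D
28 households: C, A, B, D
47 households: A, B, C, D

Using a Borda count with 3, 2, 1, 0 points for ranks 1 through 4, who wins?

A: 11·0 + 10·1 + 28·2 + 47·3 = 207
D: 11·3 + 10·0 + 28·0 + 47·0 = 33
C: 11·2 + 10·2 + 28·3 + 47·1 = 173
B: 11·1 + 10·3 + 28·1 + 47·2 = 163
A has the highest Borda score (207).

A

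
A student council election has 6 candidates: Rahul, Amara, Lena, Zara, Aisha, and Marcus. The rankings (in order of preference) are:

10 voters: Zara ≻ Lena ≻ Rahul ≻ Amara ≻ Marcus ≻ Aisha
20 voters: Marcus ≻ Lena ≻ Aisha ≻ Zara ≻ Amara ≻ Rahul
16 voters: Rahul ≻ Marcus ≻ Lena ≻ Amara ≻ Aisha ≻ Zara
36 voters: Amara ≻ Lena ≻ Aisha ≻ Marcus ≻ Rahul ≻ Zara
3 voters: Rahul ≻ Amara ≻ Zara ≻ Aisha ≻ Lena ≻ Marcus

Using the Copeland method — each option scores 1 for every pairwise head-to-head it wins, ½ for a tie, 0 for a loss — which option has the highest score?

Rahul: beats Zara; loses to Amara, Lena, Aisha, and Marcus → score 1.
Amara: beats Rahul, Zara, Aisha, and Marcus; loses to Lena → score 4.
Lena: beats Rahul, Amara, Zara, Aisha, and Marcus → score 5.
Zara: loses to Rahul, Amara, Lena, Aisha, and Marcus → score 0.
Aisha: beats Rahul and Zara; loses to Amara, Lena, and Marcus → score 2.
Marcus: beats Rahul, Zara, and Aisha; loses to Amara and Lena → score 3.
Lena has the best pairwise record.

Lena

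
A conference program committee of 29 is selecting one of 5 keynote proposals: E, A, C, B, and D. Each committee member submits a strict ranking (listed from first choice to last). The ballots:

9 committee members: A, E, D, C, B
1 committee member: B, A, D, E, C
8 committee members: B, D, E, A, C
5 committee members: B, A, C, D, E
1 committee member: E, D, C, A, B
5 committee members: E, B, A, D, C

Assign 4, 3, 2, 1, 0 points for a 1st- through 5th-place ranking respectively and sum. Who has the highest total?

E: 9·3 + 1·1 + 8·2 + 5·0 + 1·4 + 5·4 = 68
A: 9·4 + 1·3 + 8·1 + 5·3 + 1·1 + 5·2 = 73
C: 9·1 + 1·0 + 8·0 + 5·2 + 1·2 + 5·0 = 21
B: 9·0 + 1·4 + 8·4 + 5·4 + 1·0 + 5·3 = 71
D: 9·2 + 1·2 + 8·3 + 5·1 + 1·3 + 5·1 = 57
A has the highest Borda score (73).

A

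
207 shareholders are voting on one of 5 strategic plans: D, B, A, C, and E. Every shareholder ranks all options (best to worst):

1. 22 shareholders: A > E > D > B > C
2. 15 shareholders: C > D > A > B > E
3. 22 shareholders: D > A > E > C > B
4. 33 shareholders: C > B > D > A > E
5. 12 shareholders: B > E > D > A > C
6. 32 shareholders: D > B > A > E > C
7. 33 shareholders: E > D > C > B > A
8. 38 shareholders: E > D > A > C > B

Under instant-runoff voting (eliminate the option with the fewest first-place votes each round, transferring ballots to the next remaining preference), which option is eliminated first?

B

Round 1: D 54, B 12, A 22, C 48, E 71. Eliminate B.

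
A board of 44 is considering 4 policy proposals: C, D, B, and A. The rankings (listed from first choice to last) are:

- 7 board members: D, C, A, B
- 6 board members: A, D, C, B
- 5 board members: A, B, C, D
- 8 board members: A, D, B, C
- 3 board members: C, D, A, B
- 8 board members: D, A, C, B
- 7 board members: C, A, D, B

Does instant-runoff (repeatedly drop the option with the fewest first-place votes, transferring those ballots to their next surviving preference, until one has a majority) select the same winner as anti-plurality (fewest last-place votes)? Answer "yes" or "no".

yes

Instant-runoff — R1 C 10, D 15, B 0, A 19 (B out); R2 C 10, D 15, A 19 (C out); R3 D 18, A 26 (A winner). Winner: A.
Anti-plurality — last-place votes: C 8, D 5, B 31, A 0. Winner: A.
The two methods agree.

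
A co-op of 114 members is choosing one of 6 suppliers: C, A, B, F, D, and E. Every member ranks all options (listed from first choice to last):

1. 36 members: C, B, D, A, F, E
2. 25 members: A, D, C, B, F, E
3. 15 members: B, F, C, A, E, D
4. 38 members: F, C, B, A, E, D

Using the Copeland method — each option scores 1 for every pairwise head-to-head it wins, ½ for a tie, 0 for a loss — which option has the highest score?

C: beats A, B, F, D, and E → score 5.
A: beats F, D, and E; loses to C and B → score 3.
B: beats A, F, D, and E; loses to C → score 4.
F: beats E; loses to C, A, B, and D → score 1.
D: beats F and E; loses to C, A, and B → score 2.
E: loses to C, A, B, F, and D → score 0.
C has the best pairwise record.

C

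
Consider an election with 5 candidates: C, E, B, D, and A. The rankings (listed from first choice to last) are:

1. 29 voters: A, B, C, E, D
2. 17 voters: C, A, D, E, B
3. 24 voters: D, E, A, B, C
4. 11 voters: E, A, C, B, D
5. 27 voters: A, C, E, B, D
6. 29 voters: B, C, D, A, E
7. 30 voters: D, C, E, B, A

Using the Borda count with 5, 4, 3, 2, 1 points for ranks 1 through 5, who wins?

C: 29·3 + 17·5 + 24·1 + 11·3 + 27·4 + 29·4 + 30·4 = 573
E: 29·2 + 17·2 + 24·4 + 11·5 + 27·3 + 29·1 + 30·3 = 443
B: 29·4 + 17·1 + 24·2 + 11·2 + 27·2 + 29·5 + 30·2 = 462
D: 29·1 + 17·3 + 24·5 + 11·1 + 27·1 + 29·3 + 30·5 = 475
A: 29·5 + 17·4 + 24·3 + 11·4 + 27·5 + 29·2 + 30·1 = 552
C has the highest Borda score (573).

C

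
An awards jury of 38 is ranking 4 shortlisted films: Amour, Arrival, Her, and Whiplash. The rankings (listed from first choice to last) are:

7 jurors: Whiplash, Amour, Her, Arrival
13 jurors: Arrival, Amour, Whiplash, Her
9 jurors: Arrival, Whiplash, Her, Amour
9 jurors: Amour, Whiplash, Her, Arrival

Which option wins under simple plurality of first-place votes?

First-place votes: Amour 9, Arrival 22, Her 0, Whiplash 7.
Arrival has the most first-place votes.

Arrival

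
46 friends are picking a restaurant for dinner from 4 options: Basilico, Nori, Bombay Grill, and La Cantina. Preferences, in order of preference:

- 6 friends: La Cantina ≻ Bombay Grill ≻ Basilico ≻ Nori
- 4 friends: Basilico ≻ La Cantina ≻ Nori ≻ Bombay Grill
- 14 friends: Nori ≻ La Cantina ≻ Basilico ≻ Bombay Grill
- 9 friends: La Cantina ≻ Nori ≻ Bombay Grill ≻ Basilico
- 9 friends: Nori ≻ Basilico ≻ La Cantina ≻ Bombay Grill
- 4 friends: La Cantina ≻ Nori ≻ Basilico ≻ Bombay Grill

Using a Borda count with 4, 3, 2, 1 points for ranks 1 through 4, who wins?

Basilico: 6·2 + 4·4 + 14·2 + 9·1 + 9·3 + 4·2 = 100
Nori: 6·1 + 4·2 + 14·4 + 9·3 + 9·4 + 4·3 = 145
Bombay Grill: 6·3 + 4·1 + 14·1 + 9·2 + 9·1 + 4·1 = 67
La Cantina: 6·4 + 4·3 + 14·3 + 9·4 + 9·2 + 4·4 = 148
La Cantina has the highest Borda score (148).

La Cantina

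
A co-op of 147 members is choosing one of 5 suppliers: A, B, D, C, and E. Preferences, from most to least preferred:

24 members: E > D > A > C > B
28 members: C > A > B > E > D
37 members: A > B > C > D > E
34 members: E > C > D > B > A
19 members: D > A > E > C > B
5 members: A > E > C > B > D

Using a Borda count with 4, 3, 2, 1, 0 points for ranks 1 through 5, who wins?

A

A: 24·2 + 28·3 + 37·4 + 34·0 + 19·3 + 5·4 = 357
B: 24·0 + 28·2 + 37·3 + 34·1 + 19·0 + 5·1 = 206
D: 24·3 + 28·0 + 37·1 + 34·2 + 19·4 + 5·0 = 253
C: 24·1 + 28·4 + 37·2 + 34·3 + 19·1 + 5·2 = 341
E: 24·4 + 28·1 + 37·0 + 34·4 + 19·2 + 5·3 = 313
A has the highest Borda score (357).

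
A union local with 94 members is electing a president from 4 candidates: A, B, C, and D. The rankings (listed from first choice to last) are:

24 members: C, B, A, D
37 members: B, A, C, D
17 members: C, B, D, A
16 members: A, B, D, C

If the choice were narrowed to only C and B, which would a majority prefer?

Voters preferring C to B: 41; preferring B to C: 53.
B wins the head-to-head.

B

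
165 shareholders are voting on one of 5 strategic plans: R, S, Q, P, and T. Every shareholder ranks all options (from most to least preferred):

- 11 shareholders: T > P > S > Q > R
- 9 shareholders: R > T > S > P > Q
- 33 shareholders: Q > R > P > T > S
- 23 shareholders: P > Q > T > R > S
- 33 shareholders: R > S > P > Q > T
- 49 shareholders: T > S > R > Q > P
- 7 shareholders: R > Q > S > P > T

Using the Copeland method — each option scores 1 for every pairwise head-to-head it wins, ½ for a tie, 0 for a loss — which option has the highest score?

R: beats S, Q, and P; loses to T → score 3.
S: beats Q and P; loses to R and T → score 2.
Q: beats P and T; loses to R and S → score 2.
P: beats T; loses to R, S, and Q → score 1.
T: beats R and S; loses to Q and P → score 2.
R has the best pairwise record.

R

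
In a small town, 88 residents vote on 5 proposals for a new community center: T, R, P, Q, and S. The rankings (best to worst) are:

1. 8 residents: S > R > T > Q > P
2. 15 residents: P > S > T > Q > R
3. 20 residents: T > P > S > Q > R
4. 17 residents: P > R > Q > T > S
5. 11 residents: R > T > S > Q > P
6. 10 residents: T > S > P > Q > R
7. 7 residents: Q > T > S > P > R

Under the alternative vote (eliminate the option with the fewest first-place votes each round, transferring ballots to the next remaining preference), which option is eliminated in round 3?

R

Round 1: T 30, R 11, P 32, Q 7, S 8. Eliminate Q.
Round 2: T 37, R 11, P 32, S 8. Eliminate S.
Round 3: T 37, R 19, P 32. Eliminate R.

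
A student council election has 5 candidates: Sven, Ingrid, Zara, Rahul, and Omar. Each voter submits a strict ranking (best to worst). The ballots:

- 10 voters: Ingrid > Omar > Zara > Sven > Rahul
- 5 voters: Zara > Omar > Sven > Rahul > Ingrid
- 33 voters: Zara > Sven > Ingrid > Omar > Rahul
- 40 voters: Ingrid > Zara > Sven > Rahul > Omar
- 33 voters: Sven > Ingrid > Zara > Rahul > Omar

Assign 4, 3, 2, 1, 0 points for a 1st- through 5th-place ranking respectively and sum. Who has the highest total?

Ingrid

Sven: 10·1 + 5·2 + 33·3 + 40·2 + 33·4 = 331
Ingrid: 10·4 + 5·0 + 33·2 + 40·4 + 33·3 = 365
Zara: 10·2 + 5·4 + 33·4 + 40·3 + 33·2 = 358
Rahul: 10·0 + 5·1 + 33·0 + 40·1 + 33·1 = 78
Omar: 10·3 + 5·3 + 33·1 + 40·0 + 33·0 = 78
Ingrid has the highest Borda score (365).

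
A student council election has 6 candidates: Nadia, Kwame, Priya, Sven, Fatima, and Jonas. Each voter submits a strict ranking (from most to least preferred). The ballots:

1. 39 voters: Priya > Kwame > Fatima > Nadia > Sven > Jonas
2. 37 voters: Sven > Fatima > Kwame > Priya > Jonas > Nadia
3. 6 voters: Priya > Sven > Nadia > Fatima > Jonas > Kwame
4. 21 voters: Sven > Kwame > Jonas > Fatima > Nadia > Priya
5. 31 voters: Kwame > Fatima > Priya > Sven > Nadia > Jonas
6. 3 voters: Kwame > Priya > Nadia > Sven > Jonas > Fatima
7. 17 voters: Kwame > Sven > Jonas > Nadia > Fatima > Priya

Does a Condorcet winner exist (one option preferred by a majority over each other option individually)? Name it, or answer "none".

Kwame vs Nadia: 148–6 for Kwame.
Kwame vs Priya: 109–45 for Kwame.
Kwame vs Sven: 90–64 for Kwame.
Kwame vs Fatima: 111–43 for Kwame.
Kwame vs Jonas: 148–6 for Kwame.
Kwame beats every other option head-to-head.

Kwame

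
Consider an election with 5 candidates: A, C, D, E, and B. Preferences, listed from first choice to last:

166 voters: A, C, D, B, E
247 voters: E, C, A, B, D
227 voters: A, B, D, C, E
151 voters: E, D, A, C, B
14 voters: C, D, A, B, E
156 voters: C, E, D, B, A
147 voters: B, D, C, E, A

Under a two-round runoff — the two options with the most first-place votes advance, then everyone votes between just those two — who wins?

Round 1 first-place votes: A 393, C 170, D 0, E 398, B 147.
E and A advance.
Runoff: E is preferred to A by 701 voters; A by 407.
E wins the runoff.

E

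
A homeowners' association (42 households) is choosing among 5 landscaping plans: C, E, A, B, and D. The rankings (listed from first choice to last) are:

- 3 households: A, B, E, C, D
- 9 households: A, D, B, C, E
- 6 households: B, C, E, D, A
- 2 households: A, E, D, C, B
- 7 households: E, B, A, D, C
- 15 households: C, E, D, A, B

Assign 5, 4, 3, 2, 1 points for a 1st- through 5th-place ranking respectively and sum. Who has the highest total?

C: 3·2 + 9·2 + 6·4 + 2·2 + 7·1 + 15·5 = 134
E: 3·3 + 9·1 + 6·3 + 2·4 + 7·5 + 15·4 = 139
A: 3·5 + 9·5 + 6·1 + 2·5 + 7·3 + 15·2 = 127
B: 3·4 + 9·3 + 6·5 + 2·1 + 7·4 + 15·1 = 114
D: 3·1 + 9·4 + 6·2 + 2·3 + 7·2 + 15·3 = 116
E has the highest Borda score (139).

E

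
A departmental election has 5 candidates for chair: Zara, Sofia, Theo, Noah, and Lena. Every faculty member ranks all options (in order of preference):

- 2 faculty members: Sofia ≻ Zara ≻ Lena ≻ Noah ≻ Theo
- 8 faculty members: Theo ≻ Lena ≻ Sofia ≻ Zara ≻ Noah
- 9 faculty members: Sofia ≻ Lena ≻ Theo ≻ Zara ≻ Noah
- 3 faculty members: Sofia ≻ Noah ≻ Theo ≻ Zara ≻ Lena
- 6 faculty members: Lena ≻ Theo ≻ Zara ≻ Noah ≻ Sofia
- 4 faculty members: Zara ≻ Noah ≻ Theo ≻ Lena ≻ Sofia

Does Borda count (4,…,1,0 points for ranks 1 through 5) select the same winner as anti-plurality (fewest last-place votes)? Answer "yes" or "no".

no

Borda — scores: Zara 54, Sofia 72, Theo 82, Noah 29, Lena 83. Winner: Lena.
Anti-plurality — last-place votes: Zara 0, Sofia 10, Theo 2, Noah 17, Lena 3. Winner: Zara.
The two methods disagree.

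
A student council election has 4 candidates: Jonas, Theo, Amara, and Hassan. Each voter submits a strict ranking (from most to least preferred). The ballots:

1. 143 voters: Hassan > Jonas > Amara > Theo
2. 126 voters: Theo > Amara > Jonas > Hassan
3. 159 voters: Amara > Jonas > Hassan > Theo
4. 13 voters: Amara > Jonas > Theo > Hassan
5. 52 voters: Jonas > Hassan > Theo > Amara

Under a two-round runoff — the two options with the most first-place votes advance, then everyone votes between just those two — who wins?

Amara

Round 1 first-place votes: Jonas 52, Theo 126, Amara 172, Hassan 143.
Amara and Hassan advance.
Runoff: Amara is preferred to Hassan by 298 voters; Hassan by 195.
Amara wins the runoff.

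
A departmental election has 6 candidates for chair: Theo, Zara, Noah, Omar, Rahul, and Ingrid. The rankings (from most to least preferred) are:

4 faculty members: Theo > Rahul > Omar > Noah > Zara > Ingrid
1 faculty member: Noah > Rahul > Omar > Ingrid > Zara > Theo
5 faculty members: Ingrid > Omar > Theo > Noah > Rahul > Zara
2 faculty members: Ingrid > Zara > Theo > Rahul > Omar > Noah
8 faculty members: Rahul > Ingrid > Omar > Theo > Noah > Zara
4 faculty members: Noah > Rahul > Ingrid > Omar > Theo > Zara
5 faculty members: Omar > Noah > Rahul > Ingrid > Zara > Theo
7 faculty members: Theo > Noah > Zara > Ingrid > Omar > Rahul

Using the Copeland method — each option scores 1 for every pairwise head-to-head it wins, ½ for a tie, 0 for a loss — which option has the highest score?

Theo: beats Zara and Noah; ties Rahul; loses to Omar and Ingrid → score 2.5.
Zara: loses to Theo, Noah, Omar, Rahul, and Ingrid → score 0.
Noah: beats Zara, Rahul, and Ingrid; loses to Theo and Omar → score 3.
Omar: beats Theo, Zara, and Noah; loses to Rahul and Ingrid → score 3.
Rahul: beats Zara, Omar, and Ingrid; ties Theo; loses to Noah → score 3.5.
Ingrid: beats Theo, Zara, and Omar; loses to Noah and Rahul → score 3.
Rahul has the best pairwise record.

Rahul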